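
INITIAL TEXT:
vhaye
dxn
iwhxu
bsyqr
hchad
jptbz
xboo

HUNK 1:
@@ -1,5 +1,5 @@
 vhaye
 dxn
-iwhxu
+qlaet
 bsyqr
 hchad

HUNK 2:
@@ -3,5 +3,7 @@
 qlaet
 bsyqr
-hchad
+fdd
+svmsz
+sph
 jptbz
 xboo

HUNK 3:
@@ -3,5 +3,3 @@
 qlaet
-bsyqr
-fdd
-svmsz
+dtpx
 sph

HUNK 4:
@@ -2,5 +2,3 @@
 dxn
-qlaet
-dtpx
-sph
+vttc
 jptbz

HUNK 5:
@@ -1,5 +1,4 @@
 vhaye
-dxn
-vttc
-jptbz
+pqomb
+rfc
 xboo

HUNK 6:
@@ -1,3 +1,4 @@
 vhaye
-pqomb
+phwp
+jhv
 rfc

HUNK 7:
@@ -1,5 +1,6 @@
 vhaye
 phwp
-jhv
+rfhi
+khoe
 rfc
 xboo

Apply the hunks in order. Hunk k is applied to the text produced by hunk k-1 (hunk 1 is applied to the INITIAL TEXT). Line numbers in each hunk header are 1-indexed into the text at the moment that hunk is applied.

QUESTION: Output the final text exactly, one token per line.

Hunk 1: at line 1 remove [iwhxu] add [qlaet] -> 7 lines: vhaye dxn qlaet bsyqr hchad jptbz xboo
Hunk 2: at line 3 remove [hchad] add [fdd,svmsz,sph] -> 9 lines: vhaye dxn qlaet bsyqr fdd svmsz sph jptbz xboo
Hunk 3: at line 3 remove [bsyqr,fdd,svmsz] add [dtpx] -> 7 lines: vhaye dxn qlaet dtpx sph jptbz xboo
Hunk 4: at line 2 remove [qlaet,dtpx,sph] add [vttc] -> 5 lines: vhaye dxn vttc jptbz xboo
Hunk 5: at line 1 remove [dxn,vttc,jptbz] add [pqomb,rfc] -> 4 lines: vhaye pqomb rfc xboo
Hunk 6: at line 1 remove [pqomb] add [phwp,jhv] -> 5 lines: vhaye phwp jhv rfc xboo
Hunk 7: at line 1 remove [jhv] add [rfhi,khoe] -> 6 lines: vhaye phwp rfhi khoe rfc xboo

Answer: vhaye
phwp
rfhi
khoe
rfc
xboo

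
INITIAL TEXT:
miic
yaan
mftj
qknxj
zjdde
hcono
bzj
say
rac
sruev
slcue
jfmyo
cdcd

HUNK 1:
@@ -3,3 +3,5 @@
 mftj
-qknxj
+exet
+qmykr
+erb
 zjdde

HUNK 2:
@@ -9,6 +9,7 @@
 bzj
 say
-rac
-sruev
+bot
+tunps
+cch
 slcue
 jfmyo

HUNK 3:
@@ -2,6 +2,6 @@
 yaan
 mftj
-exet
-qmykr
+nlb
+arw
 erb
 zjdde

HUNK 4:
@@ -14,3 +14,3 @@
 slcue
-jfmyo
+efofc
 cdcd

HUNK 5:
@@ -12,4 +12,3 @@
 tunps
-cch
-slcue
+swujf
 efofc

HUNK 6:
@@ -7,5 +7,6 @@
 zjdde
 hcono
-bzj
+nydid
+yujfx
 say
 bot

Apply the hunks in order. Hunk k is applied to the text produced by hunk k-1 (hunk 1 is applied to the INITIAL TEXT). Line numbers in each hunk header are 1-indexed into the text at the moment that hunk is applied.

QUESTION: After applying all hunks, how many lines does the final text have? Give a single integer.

Answer: 16

Derivation:
Hunk 1: at line 3 remove [qknxj] add [exet,qmykr,erb] -> 15 lines: miic yaan mftj exet qmykr erb zjdde hcono bzj say rac sruev slcue jfmyo cdcd
Hunk 2: at line 9 remove [rac,sruev] add [bot,tunps,cch] -> 16 lines: miic yaan mftj exet qmykr erb zjdde hcono bzj say bot tunps cch slcue jfmyo cdcd
Hunk 3: at line 2 remove [exet,qmykr] add [nlb,arw] -> 16 lines: miic yaan mftj nlb arw erb zjdde hcono bzj say bot tunps cch slcue jfmyo cdcd
Hunk 4: at line 14 remove [jfmyo] add [efofc] -> 16 lines: miic yaan mftj nlb arw erb zjdde hcono bzj say bot tunps cch slcue efofc cdcd
Hunk 5: at line 12 remove [cch,slcue] add [swujf] -> 15 lines: miic yaan mftj nlb arw erb zjdde hcono bzj say bot tunps swujf efofc cdcd
Hunk 6: at line 7 remove [bzj] add [nydid,yujfx] -> 16 lines: miic yaan mftj nlb arw erb zjdde hcono nydid yujfx say bot tunps swujf efofc cdcd
Final line count: 16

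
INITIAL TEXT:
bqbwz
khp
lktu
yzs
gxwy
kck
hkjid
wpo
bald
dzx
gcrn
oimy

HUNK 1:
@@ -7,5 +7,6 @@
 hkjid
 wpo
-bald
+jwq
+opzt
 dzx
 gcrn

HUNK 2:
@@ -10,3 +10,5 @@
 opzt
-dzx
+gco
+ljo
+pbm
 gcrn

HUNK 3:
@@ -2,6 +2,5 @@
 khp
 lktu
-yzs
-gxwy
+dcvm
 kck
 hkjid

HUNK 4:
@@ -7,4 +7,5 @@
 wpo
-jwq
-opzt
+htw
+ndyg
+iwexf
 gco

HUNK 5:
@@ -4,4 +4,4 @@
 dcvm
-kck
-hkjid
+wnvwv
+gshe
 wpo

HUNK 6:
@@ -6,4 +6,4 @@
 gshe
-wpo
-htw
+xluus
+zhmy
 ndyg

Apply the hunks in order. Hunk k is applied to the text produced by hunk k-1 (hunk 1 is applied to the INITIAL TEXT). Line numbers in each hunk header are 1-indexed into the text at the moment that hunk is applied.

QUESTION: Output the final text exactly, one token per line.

Hunk 1: at line 7 remove [bald] add [jwq,opzt] -> 13 lines: bqbwz khp lktu yzs gxwy kck hkjid wpo jwq opzt dzx gcrn oimy
Hunk 2: at line 10 remove [dzx] add [gco,ljo,pbm] -> 15 lines: bqbwz khp lktu yzs gxwy kck hkjid wpo jwq opzt gco ljo pbm gcrn oimy
Hunk 3: at line 2 remove [yzs,gxwy] add [dcvm] -> 14 lines: bqbwz khp lktu dcvm kck hkjid wpo jwq opzt gco ljo pbm gcrn oimy
Hunk 4: at line 7 remove [jwq,opzt] add [htw,ndyg,iwexf] -> 15 lines: bqbwz khp lktu dcvm kck hkjid wpo htw ndyg iwexf gco ljo pbm gcrn oimy
Hunk 5: at line 4 remove [kck,hkjid] add [wnvwv,gshe] -> 15 lines: bqbwz khp lktu dcvm wnvwv gshe wpo htw ndyg iwexf gco ljo pbm gcrn oimy
Hunk 6: at line 6 remove [wpo,htw] add [xluus,zhmy] -> 15 lines: bqbwz khp lktu dcvm wnvwv gshe xluus zhmy ndyg iwexf gco ljo pbm gcrn oimy

Answer: bqbwz
khp
lktu
dcvm
wnvwv
gshe
xluus
zhmy
ndyg
iwexf
gco
ljo
pbm
gcrn
oimy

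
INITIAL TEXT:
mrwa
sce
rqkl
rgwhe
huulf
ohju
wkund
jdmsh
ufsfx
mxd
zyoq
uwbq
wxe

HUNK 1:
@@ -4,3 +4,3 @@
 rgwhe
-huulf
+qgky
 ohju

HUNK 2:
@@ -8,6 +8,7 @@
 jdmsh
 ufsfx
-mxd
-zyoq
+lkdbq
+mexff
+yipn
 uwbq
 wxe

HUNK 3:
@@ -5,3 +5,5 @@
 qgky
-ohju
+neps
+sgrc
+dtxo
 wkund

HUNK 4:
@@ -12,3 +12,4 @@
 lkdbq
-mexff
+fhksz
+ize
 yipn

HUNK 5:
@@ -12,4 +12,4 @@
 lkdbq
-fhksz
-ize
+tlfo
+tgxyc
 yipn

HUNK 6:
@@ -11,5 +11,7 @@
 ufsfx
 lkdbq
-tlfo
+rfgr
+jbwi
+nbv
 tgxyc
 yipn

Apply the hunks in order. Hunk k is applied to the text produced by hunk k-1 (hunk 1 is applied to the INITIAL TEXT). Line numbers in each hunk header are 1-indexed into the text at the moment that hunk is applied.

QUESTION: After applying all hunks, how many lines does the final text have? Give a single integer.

Answer: 19

Derivation:
Hunk 1: at line 4 remove [huulf] add [qgky] -> 13 lines: mrwa sce rqkl rgwhe qgky ohju wkund jdmsh ufsfx mxd zyoq uwbq wxe
Hunk 2: at line 8 remove [mxd,zyoq] add [lkdbq,mexff,yipn] -> 14 lines: mrwa sce rqkl rgwhe qgky ohju wkund jdmsh ufsfx lkdbq mexff yipn uwbq wxe
Hunk 3: at line 5 remove [ohju] add [neps,sgrc,dtxo] -> 16 lines: mrwa sce rqkl rgwhe qgky neps sgrc dtxo wkund jdmsh ufsfx lkdbq mexff yipn uwbq wxe
Hunk 4: at line 12 remove [mexff] add [fhksz,ize] -> 17 lines: mrwa sce rqkl rgwhe qgky neps sgrc dtxo wkund jdmsh ufsfx lkdbq fhksz ize yipn uwbq wxe
Hunk 5: at line 12 remove [fhksz,ize] add [tlfo,tgxyc] -> 17 lines: mrwa sce rqkl rgwhe qgky neps sgrc dtxo wkund jdmsh ufsfx lkdbq tlfo tgxyc yipn uwbq wxe
Hunk 6: at line 11 remove [tlfo] add [rfgr,jbwi,nbv] -> 19 lines: mrwa sce rqkl rgwhe qgky neps sgrc dtxo wkund jdmsh ufsfx lkdbq rfgr jbwi nbv tgxyc yipn uwbq wxe
Final line count: 19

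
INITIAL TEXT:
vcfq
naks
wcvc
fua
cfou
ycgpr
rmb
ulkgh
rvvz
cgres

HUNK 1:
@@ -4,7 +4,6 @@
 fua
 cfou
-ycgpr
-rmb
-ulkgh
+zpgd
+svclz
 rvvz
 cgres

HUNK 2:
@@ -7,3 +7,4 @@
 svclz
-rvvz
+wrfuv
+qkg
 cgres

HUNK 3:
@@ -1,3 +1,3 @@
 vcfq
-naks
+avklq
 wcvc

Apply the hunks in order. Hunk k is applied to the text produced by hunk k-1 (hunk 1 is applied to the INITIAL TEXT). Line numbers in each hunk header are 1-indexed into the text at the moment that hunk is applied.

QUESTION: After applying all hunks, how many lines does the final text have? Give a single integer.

Hunk 1: at line 4 remove [ycgpr,rmb,ulkgh] add [zpgd,svclz] -> 9 lines: vcfq naks wcvc fua cfou zpgd svclz rvvz cgres
Hunk 2: at line 7 remove [rvvz] add [wrfuv,qkg] -> 10 lines: vcfq naks wcvc fua cfou zpgd svclz wrfuv qkg cgres
Hunk 3: at line 1 remove [naks] add [avklq] -> 10 lines: vcfq avklq wcvc fua cfou zpgd svclz wrfuv qkg cgres
Final line count: 10

Answer: 10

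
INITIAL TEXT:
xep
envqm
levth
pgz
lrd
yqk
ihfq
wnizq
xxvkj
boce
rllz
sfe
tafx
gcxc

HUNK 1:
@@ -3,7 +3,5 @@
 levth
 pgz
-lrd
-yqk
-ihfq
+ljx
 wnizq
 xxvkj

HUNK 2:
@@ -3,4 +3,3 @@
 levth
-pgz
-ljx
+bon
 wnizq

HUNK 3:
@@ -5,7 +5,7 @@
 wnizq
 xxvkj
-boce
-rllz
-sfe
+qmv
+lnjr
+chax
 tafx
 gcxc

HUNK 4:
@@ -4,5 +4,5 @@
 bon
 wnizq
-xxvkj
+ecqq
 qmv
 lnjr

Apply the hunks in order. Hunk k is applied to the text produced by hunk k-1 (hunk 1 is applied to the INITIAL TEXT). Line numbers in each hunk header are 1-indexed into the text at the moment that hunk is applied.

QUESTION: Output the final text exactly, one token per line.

Answer: xep
envqm
levth
bon
wnizq
ecqq
qmv
lnjr
chax
tafx
gcxc

Derivation:
Hunk 1: at line 3 remove [lrd,yqk,ihfq] add [ljx] -> 12 lines: xep envqm levth pgz ljx wnizq xxvkj boce rllz sfe tafx gcxc
Hunk 2: at line 3 remove [pgz,ljx] add [bon] -> 11 lines: xep envqm levth bon wnizq xxvkj boce rllz sfe tafx gcxc
Hunk 3: at line 5 remove [boce,rllz,sfe] add [qmv,lnjr,chax] -> 11 lines: xep envqm levth bon wnizq xxvkj qmv lnjr chax tafx gcxc
Hunk 4: at line 4 remove [xxvkj] add [ecqq] -> 11 lines: xep envqm levth bon wnizq ecqq qmv lnjr chax tafx gcxc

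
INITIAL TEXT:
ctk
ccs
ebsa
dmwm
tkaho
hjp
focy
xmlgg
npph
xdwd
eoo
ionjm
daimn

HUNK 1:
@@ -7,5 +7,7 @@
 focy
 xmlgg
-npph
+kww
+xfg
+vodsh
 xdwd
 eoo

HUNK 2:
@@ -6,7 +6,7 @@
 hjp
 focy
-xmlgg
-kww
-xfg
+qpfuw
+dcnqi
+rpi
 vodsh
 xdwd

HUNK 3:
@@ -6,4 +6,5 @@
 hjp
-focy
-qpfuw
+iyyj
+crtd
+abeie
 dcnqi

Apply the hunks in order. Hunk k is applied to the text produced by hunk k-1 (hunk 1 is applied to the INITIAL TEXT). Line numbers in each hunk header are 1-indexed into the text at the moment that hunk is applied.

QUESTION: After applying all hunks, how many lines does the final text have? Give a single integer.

Hunk 1: at line 7 remove [npph] add [kww,xfg,vodsh] -> 15 lines: ctk ccs ebsa dmwm tkaho hjp focy xmlgg kww xfg vodsh xdwd eoo ionjm daimn
Hunk 2: at line 6 remove [xmlgg,kww,xfg] add [qpfuw,dcnqi,rpi] -> 15 lines: ctk ccs ebsa dmwm tkaho hjp focy qpfuw dcnqi rpi vodsh xdwd eoo ionjm daimn
Hunk 3: at line 6 remove [focy,qpfuw] add [iyyj,crtd,abeie] -> 16 lines: ctk ccs ebsa dmwm tkaho hjp iyyj crtd abeie dcnqi rpi vodsh xdwd eoo ionjm daimn
Final line count: 16

Answer: 16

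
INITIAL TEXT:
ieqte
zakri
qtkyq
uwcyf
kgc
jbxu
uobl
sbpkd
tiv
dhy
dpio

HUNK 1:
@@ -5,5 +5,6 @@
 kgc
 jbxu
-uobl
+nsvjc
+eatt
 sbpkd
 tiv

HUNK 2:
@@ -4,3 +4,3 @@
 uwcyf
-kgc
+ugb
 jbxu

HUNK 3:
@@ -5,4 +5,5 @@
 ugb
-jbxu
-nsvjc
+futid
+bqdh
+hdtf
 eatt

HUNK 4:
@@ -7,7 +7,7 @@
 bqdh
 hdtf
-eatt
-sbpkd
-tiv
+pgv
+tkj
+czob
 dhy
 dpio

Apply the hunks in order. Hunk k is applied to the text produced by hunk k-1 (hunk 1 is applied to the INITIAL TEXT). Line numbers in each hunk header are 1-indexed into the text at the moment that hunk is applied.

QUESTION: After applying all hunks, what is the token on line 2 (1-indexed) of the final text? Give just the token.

Hunk 1: at line 5 remove [uobl] add [nsvjc,eatt] -> 12 lines: ieqte zakri qtkyq uwcyf kgc jbxu nsvjc eatt sbpkd tiv dhy dpio
Hunk 2: at line 4 remove [kgc] add [ugb] -> 12 lines: ieqte zakri qtkyq uwcyf ugb jbxu nsvjc eatt sbpkd tiv dhy dpio
Hunk 3: at line 5 remove [jbxu,nsvjc] add [futid,bqdh,hdtf] -> 13 lines: ieqte zakri qtkyq uwcyf ugb futid bqdh hdtf eatt sbpkd tiv dhy dpio
Hunk 4: at line 7 remove [eatt,sbpkd,tiv] add [pgv,tkj,czob] -> 13 lines: ieqte zakri qtkyq uwcyf ugb futid bqdh hdtf pgv tkj czob dhy dpio
Final line 2: zakri

Answer: zakri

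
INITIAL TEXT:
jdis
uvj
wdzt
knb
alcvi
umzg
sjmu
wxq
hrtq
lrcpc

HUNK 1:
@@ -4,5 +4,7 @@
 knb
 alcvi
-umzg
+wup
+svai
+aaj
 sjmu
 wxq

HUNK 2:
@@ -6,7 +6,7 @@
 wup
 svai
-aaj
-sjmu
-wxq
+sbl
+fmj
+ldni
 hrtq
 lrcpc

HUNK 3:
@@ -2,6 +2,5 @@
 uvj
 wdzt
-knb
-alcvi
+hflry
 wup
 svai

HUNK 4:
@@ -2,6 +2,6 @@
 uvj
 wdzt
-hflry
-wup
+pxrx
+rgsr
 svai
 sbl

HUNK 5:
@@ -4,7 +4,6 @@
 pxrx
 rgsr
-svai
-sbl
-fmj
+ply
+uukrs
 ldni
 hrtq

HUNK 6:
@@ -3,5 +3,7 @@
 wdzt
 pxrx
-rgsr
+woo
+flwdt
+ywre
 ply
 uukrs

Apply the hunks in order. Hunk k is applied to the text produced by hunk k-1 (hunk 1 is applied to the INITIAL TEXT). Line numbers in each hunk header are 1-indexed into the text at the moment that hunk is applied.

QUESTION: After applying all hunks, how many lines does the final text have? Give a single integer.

Answer: 12

Derivation:
Hunk 1: at line 4 remove [umzg] add [wup,svai,aaj] -> 12 lines: jdis uvj wdzt knb alcvi wup svai aaj sjmu wxq hrtq lrcpc
Hunk 2: at line 6 remove [aaj,sjmu,wxq] add [sbl,fmj,ldni] -> 12 lines: jdis uvj wdzt knb alcvi wup svai sbl fmj ldni hrtq lrcpc
Hunk 3: at line 2 remove [knb,alcvi] add [hflry] -> 11 lines: jdis uvj wdzt hflry wup svai sbl fmj ldni hrtq lrcpc
Hunk 4: at line 2 remove [hflry,wup] add [pxrx,rgsr] -> 11 lines: jdis uvj wdzt pxrx rgsr svai sbl fmj ldni hrtq lrcpc
Hunk 5: at line 4 remove [svai,sbl,fmj] add [ply,uukrs] -> 10 lines: jdis uvj wdzt pxrx rgsr ply uukrs ldni hrtq lrcpc
Hunk 6: at line 3 remove [rgsr] add [woo,flwdt,ywre] -> 12 lines: jdis uvj wdzt pxrx woo flwdt ywre ply uukrs ldni hrtq lrcpc
Final line count: 12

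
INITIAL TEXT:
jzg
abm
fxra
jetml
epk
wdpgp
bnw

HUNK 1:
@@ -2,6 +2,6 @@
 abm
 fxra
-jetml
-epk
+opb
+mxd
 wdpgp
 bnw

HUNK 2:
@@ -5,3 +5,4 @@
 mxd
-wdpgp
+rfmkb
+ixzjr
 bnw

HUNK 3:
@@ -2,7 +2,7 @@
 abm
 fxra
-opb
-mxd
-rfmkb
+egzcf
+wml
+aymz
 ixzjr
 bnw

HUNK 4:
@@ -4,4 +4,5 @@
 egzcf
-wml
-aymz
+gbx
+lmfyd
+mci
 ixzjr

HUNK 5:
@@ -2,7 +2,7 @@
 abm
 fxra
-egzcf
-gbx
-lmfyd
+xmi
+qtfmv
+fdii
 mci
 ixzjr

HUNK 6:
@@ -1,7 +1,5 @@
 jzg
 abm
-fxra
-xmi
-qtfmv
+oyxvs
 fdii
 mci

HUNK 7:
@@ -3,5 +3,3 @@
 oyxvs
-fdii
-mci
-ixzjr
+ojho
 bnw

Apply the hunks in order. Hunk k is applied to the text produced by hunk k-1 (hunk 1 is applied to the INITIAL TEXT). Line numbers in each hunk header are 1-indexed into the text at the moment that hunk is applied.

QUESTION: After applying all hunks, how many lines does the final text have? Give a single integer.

Answer: 5

Derivation:
Hunk 1: at line 2 remove [jetml,epk] add [opb,mxd] -> 7 lines: jzg abm fxra opb mxd wdpgp bnw
Hunk 2: at line 5 remove [wdpgp] add [rfmkb,ixzjr] -> 8 lines: jzg abm fxra opb mxd rfmkb ixzjr bnw
Hunk 3: at line 2 remove [opb,mxd,rfmkb] add [egzcf,wml,aymz] -> 8 lines: jzg abm fxra egzcf wml aymz ixzjr bnw
Hunk 4: at line 4 remove [wml,aymz] add [gbx,lmfyd,mci] -> 9 lines: jzg abm fxra egzcf gbx lmfyd mci ixzjr bnw
Hunk 5: at line 2 remove [egzcf,gbx,lmfyd] add [xmi,qtfmv,fdii] -> 9 lines: jzg abm fxra xmi qtfmv fdii mci ixzjr bnw
Hunk 6: at line 1 remove [fxra,xmi,qtfmv] add [oyxvs] -> 7 lines: jzg abm oyxvs fdii mci ixzjr bnw
Hunk 7: at line 3 remove [fdii,mci,ixzjr] add [ojho] -> 5 lines: jzg abm oyxvs ojho bnw
Final line count: 5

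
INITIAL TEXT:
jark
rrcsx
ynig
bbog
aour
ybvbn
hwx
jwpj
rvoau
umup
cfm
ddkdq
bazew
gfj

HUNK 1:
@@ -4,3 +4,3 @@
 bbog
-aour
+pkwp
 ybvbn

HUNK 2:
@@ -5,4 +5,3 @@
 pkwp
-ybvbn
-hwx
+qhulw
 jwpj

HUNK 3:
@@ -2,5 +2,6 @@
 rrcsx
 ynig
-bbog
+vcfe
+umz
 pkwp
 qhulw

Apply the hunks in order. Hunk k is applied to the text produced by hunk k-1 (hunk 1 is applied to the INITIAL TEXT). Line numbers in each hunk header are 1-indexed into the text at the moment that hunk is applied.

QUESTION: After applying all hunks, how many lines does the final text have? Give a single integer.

Hunk 1: at line 4 remove [aour] add [pkwp] -> 14 lines: jark rrcsx ynig bbog pkwp ybvbn hwx jwpj rvoau umup cfm ddkdq bazew gfj
Hunk 2: at line 5 remove [ybvbn,hwx] add [qhulw] -> 13 lines: jark rrcsx ynig bbog pkwp qhulw jwpj rvoau umup cfm ddkdq bazew gfj
Hunk 3: at line 2 remove [bbog] add [vcfe,umz] -> 14 lines: jark rrcsx ynig vcfe umz pkwp qhulw jwpj rvoau umup cfm ddkdq bazew gfj
Final line count: 14

Answer: 14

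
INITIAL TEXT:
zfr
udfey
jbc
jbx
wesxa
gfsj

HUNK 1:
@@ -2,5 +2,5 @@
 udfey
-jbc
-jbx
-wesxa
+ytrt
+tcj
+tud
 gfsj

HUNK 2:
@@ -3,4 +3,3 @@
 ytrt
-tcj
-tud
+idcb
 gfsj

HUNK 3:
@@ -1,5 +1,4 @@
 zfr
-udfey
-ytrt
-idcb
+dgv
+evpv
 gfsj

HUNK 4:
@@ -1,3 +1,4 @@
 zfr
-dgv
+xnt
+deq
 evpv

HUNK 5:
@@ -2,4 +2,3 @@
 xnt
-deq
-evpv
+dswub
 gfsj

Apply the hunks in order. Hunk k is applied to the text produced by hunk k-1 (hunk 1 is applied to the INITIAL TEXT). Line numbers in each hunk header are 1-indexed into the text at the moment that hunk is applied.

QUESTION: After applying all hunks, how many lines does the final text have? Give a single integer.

Hunk 1: at line 2 remove [jbc,jbx,wesxa] add [ytrt,tcj,tud] -> 6 lines: zfr udfey ytrt tcj tud gfsj
Hunk 2: at line 3 remove [tcj,tud] add [idcb] -> 5 lines: zfr udfey ytrt idcb gfsj
Hunk 3: at line 1 remove [udfey,ytrt,idcb] add [dgv,evpv] -> 4 lines: zfr dgv evpv gfsj
Hunk 4: at line 1 remove [dgv] add [xnt,deq] -> 5 lines: zfr xnt deq evpv gfsj
Hunk 5: at line 2 remove [deq,evpv] add [dswub] -> 4 lines: zfr xnt dswub gfsj
Final line count: 4

Answer: 4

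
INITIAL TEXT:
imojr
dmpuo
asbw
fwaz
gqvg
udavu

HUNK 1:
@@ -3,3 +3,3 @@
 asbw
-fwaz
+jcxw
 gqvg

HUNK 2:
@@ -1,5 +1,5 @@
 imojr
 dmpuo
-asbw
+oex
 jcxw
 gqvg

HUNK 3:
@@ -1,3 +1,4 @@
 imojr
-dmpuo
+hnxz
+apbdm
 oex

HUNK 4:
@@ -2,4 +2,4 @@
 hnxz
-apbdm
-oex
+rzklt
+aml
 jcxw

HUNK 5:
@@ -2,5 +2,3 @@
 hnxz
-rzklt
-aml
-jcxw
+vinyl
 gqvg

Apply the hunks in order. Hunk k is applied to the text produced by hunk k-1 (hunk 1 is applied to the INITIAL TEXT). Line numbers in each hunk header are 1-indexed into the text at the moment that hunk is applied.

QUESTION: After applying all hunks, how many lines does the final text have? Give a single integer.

Answer: 5

Derivation:
Hunk 1: at line 3 remove [fwaz] add [jcxw] -> 6 lines: imojr dmpuo asbw jcxw gqvg udavu
Hunk 2: at line 1 remove [asbw] add [oex] -> 6 lines: imojr dmpuo oex jcxw gqvg udavu
Hunk 3: at line 1 remove [dmpuo] add [hnxz,apbdm] -> 7 lines: imojr hnxz apbdm oex jcxw gqvg udavu
Hunk 4: at line 2 remove [apbdm,oex] add [rzklt,aml] -> 7 lines: imojr hnxz rzklt aml jcxw gqvg udavu
Hunk 5: at line 2 remove [rzklt,aml,jcxw] add [vinyl] -> 5 lines: imojr hnxz vinyl gqvg udavu
Final line count: 5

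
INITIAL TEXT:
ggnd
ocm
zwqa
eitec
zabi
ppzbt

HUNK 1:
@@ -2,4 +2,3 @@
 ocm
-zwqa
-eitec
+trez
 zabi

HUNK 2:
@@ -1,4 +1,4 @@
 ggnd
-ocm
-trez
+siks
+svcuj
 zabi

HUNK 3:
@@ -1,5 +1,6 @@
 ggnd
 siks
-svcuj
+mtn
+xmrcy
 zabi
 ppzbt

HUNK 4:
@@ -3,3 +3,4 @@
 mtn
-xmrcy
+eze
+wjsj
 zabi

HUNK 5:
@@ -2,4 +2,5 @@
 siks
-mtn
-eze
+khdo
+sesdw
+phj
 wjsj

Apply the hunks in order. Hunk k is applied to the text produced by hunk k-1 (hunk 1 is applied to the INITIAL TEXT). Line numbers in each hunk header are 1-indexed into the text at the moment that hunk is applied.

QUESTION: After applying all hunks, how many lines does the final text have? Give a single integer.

Hunk 1: at line 2 remove [zwqa,eitec] add [trez] -> 5 lines: ggnd ocm trez zabi ppzbt
Hunk 2: at line 1 remove [ocm,trez] add [siks,svcuj] -> 5 lines: ggnd siks svcuj zabi ppzbt
Hunk 3: at line 1 remove [svcuj] add [mtn,xmrcy] -> 6 lines: ggnd siks mtn xmrcy zabi ppzbt
Hunk 4: at line 3 remove [xmrcy] add [eze,wjsj] -> 7 lines: ggnd siks mtn eze wjsj zabi ppzbt
Hunk 5: at line 2 remove [mtn,eze] add [khdo,sesdw,phj] -> 8 lines: ggnd siks khdo sesdw phj wjsj zabi ppzbt
Final line count: 8

Answer: 8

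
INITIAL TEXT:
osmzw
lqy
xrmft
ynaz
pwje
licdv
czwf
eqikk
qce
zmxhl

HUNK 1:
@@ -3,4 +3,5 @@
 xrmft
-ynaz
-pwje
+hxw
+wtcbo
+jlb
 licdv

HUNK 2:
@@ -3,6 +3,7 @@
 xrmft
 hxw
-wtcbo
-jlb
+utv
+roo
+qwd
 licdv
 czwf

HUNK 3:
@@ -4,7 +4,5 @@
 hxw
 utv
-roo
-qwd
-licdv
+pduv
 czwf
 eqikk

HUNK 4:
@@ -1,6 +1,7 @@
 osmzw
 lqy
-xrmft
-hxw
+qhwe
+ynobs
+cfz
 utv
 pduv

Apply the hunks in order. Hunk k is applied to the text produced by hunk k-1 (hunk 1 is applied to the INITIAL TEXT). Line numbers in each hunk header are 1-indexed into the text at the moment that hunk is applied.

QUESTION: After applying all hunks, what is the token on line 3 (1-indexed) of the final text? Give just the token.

Answer: qhwe

Derivation:
Hunk 1: at line 3 remove [ynaz,pwje] add [hxw,wtcbo,jlb] -> 11 lines: osmzw lqy xrmft hxw wtcbo jlb licdv czwf eqikk qce zmxhl
Hunk 2: at line 3 remove [wtcbo,jlb] add [utv,roo,qwd] -> 12 lines: osmzw lqy xrmft hxw utv roo qwd licdv czwf eqikk qce zmxhl
Hunk 3: at line 4 remove [roo,qwd,licdv] add [pduv] -> 10 lines: osmzw lqy xrmft hxw utv pduv czwf eqikk qce zmxhl
Hunk 4: at line 1 remove [xrmft,hxw] add [qhwe,ynobs,cfz] -> 11 lines: osmzw lqy qhwe ynobs cfz utv pduv czwf eqikk qce zmxhl
Final line 3: qhwe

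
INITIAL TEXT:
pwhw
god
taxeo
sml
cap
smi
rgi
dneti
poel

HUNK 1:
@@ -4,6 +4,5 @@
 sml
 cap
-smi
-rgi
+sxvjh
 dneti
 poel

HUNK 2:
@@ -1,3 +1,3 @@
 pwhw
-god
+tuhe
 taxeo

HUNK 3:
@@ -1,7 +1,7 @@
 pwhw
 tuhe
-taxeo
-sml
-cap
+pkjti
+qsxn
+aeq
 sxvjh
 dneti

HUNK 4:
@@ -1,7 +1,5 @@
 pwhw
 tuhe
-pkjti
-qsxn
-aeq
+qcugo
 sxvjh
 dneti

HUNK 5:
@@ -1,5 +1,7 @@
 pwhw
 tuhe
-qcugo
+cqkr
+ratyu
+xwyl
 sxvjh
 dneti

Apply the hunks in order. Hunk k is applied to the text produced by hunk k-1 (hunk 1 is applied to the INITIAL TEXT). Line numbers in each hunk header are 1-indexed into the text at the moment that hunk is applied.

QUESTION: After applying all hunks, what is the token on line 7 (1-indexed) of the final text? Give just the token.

Hunk 1: at line 4 remove [smi,rgi] add [sxvjh] -> 8 lines: pwhw god taxeo sml cap sxvjh dneti poel
Hunk 2: at line 1 remove [god] add [tuhe] -> 8 lines: pwhw tuhe taxeo sml cap sxvjh dneti poel
Hunk 3: at line 1 remove [taxeo,sml,cap] add [pkjti,qsxn,aeq] -> 8 lines: pwhw tuhe pkjti qsxn aeq sxvjh dneti poel
Hunk 4: at line 1 remove [pkjti,qsxn,aeq] add [qcugo] -> 6 lines: pwhw tuhe qcugo sxvjh dneti poel
Hunk 5: at line 1 remove [qcugo] add [cqkr,ratyu,xwyl] -> 8 lines: pwhw tuhe cqkr ratyu xwyl sxvjh dneti poel
Final line 7: dneti

Answer: dneti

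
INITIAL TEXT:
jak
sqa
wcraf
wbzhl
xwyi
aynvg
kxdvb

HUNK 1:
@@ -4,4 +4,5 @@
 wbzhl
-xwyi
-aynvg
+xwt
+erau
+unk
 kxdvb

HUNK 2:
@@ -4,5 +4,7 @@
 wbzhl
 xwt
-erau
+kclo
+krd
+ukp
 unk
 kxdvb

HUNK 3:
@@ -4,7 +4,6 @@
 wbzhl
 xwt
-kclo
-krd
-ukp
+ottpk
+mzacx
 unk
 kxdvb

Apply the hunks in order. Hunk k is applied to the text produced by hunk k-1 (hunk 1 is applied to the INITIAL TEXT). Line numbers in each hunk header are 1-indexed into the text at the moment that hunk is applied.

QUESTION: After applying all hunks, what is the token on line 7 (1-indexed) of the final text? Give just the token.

Answer: mzacx

Derivation:
Hunk 1: at line 4 remove [xwyi,aynvg] add [xwt,erau,unk] -> 8 lines: jak sqa wcraf wbzhl xwt erau unk kxdvb
Hunk 2: at line 4 remove [erau] add [kclo,krd,ukp] -> 10 lines: jak sqa wcraf wbzhl xwt kclo krd ukp unk kxdvb
Hunk 3: at line 4 remove [kclo,krd,ukp] add [ottpk,mzacx] -> 9 lines: jak sqa wcraf wbzhl xwt ottpk mzacx unk kxdvb
Final line 7: mzacx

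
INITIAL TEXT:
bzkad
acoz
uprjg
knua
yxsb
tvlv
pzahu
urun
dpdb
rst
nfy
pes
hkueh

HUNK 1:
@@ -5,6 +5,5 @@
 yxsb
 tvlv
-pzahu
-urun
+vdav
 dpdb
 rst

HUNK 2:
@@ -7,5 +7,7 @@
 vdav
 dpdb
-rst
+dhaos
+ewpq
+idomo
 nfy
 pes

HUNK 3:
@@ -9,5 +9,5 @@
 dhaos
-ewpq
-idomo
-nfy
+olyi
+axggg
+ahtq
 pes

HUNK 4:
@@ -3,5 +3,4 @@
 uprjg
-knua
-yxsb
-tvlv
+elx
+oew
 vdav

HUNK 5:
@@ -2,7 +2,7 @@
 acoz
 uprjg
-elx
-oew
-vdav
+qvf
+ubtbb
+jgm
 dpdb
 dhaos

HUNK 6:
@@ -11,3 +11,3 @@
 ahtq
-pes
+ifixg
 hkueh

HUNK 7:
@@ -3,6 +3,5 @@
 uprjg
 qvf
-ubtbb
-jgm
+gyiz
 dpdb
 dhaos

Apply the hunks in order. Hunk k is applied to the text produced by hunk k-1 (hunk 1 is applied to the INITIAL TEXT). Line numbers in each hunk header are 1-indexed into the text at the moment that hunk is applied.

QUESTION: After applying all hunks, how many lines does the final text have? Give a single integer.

Hunk 1: at line 5 remove [pzahu,urun] add [vdav] -> 12 lines: bzkad acoz uprjg knua yxsb tvlv vdav dpdb rst nfy pes hkueh
Hunk 2: at line 7 remove [rst] add [dhaos,ewpq,idomo] -> 14 lines: bzkad acoz uprjg knua yxsb tvlv vdav dpdb dhaos ewpq idomo nfy pes hkueh
Hunk 3: at line 9 remove [ewpq,idomo,nfy] add [olyi,axggg,ahtq] -> 14 lines: bzkad acoz uprjg knua yxsb tvlv vdav dpdb dhaos olyi axggg ahtq pes hkueh
Hunk 4: at line 3 remove [knua,yxsb,tvlv] add [elx,oew] -> 13 lines: bzkad acoz uprjg elx oew vdav dpdb dhaos olyi axggg ahtq pes hkueh
Hunk 5: at line 2 remove [elx,oew,vdav] add [qvf,ubtbb,jgm] -> 13 lines: bzkad acoz uprjg qvf ubtbb jgm dpdb dhaos olyi axggg ahtq pes hkueh
Hunk 6: at line 11 remove [pes] add [ifixg] -> 13 lines: bzkad acoz uprjg qvf ubtbb jgm dpdb dhaos olyi axggg ahtq ifixg hkueh
Hunk 7: at line 3 remove [ubtbb,jgm] add [gyiz] -> 12 lines: bzkad acoz uprjg qvf gyiz dpdb dhaos olyi axggg ahtq ifixg hkueh
Final line count: 12

Answer: 12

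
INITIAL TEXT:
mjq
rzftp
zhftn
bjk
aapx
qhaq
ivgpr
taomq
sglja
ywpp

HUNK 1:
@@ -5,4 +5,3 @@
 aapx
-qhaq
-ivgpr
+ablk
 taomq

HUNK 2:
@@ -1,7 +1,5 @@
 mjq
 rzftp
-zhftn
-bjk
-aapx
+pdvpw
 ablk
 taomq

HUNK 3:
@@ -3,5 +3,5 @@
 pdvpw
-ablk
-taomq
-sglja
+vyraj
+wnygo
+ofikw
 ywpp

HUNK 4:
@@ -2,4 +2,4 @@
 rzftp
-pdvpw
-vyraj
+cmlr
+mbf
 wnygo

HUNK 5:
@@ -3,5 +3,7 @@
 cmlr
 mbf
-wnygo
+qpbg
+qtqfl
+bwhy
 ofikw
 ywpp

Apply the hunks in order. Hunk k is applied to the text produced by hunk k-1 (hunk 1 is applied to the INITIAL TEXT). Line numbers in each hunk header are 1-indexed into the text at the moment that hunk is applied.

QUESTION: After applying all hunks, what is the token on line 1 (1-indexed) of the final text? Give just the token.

Hunk 1: at line 5 remove [qhaq,ivgpr] add [ablk] -> 9 lines: mjq rzftp zhftn bjk aapx ablk taomq sglja ywpp
Hunk 2: at line 1 remove [zhftn,bjk,aapx] add [pdvpw] -> 7 lines: mjq rzftp pdvpw ablk taomq sglja ywpp
Hunk 3: at line 3 remove [ablk,taomq,sglja] add [vyraj,wnygo,ofikw] -> 7 lines: mjq rzftp pdvpw vyraj wnygo ofikw ywpp
Hunk 4: at line 2 remove [pdvpw,vyraj] add [cmlr,mbf] -> 7 lines: mjq rzftp cmlr mbf wnygo ofikw ywpp
Hunk 5: at line 3 remove [wnygo] add [qpbg,qtqfl,bwhy] -> 9 lines: mjq rzftp cmlr mbf qpbg qtqfl bwhy ofikw ywpp
Final line 1: mjq

Answer: mjq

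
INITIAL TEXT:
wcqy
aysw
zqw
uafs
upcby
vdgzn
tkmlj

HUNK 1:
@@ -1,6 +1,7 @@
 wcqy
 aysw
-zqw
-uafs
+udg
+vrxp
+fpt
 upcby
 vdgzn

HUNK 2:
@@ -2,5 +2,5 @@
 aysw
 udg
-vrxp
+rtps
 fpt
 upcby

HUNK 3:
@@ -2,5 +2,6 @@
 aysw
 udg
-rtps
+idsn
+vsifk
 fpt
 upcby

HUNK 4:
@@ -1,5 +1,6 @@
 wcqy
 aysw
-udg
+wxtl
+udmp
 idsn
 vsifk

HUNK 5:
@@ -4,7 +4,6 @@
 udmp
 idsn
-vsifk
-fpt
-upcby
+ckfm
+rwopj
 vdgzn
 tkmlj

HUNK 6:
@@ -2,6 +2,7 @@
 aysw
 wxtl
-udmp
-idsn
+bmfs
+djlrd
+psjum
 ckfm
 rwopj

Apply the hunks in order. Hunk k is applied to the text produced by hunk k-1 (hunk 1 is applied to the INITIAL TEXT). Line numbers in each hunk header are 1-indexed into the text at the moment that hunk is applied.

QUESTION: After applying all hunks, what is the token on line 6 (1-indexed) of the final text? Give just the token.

Answer: psjum

Derivation:
Hunk 1: at line 1 remove [zqw,uafs] add [udg,vrxp,fpt] -> 8 lines: wcqy aysw udg vrxp fpt upcby vdgzn tkmlj
Hunk 2: at line 2 remove [vrxp] add [rtps] -> 8 lines: wcqy aysw udg rtps fpt upcby vdgzn tkmlj
Hunk 3: at line 2 remove [rtps] add [idsn,vsifk] -> 9 lines: wcqy aysw udg idsn vsifk fpt upcby vdgzn tkmlj
Hunk 4: at line 1 remove [udg] add [wxtl,udmp] -> 10 lines: wcqy aysw wxtl udmp idsn vsifk fpt upcby vdgzn tkmlj
Hunk 5: at line 4 remove [vsifk,fpt,upcby] add [ckfm,rwopj] -> 9 lines: wcqy aysw wxtl udmp idsn ckfm rwopj vdgzn tkmlj
Hunk 6: at line 2 remove [udmp,idsn] add [bmfs,djlrd,psjum] -> 10 lines: wcqy aysw wxtl bmfs djlrd psjum ckfm rwopj vdgzn tkmlj
Final line 6: psjum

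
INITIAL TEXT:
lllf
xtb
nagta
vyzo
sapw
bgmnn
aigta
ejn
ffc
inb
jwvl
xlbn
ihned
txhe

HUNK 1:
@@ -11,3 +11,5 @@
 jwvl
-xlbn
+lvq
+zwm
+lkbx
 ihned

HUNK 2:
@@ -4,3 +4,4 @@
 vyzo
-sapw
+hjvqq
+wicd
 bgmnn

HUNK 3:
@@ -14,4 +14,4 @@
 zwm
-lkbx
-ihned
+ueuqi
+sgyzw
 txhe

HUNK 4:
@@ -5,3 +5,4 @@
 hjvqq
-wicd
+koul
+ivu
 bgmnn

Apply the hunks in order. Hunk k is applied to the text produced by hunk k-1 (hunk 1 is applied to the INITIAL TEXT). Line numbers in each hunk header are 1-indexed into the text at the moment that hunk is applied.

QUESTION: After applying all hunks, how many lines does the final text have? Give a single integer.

Hunk 1: at line 11 remove [xlbn] add [lvq,zwm,lkbx] -> 16 lines: lllf xtb nagta vyzo sapw bgmnn aigta ejn ffc inb jwvl lvq zwm lkbx ihned txhe
Hunk 2: at line 4 remove [sapw] add [hjvqq,wicd] -> 17 lines: lllf xtb nagta vyzo hjvqq wicd bgmnn aigta ejn ffc inb jwvl lvq zwm lkbx ihned txhe
Hunk 3: at line 14 remove [lkbx,ihned] add [ueuqi,sgyzw] -> 17 lines: lllf xtb nagta vyzo hjvqq wicd bgmnn aigta ejn ffc inb jwvl lvq zwm ueuqi sgyzw txhe
Hunk 4: at line 5 remove [wicd] add [koul,ivu] -> 18 lines: lllf xtb nagta vyzo hjvqq koul ivu bgmnn aigta ejn ffc inb jwvl lvq zwm ueuqi sgyzw txhe
Final line count: 18

Answer: 18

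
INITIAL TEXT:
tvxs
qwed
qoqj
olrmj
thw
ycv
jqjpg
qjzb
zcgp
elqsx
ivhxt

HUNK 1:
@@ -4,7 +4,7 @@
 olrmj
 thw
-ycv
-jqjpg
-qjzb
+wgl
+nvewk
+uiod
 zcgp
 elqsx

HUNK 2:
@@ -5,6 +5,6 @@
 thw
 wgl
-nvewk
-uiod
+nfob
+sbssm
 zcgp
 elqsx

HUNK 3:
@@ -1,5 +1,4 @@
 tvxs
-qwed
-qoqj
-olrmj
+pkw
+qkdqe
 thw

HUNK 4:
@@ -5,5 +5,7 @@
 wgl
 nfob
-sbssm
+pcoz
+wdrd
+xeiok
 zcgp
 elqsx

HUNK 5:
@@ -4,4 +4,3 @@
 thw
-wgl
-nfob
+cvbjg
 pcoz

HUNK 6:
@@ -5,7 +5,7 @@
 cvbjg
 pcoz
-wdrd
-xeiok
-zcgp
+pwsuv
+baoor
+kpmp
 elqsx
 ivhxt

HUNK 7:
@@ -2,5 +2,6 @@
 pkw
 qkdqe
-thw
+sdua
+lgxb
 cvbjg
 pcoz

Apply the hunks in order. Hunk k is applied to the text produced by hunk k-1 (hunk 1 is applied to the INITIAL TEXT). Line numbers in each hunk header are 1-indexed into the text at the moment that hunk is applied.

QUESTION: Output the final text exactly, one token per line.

Answer: tvxs
pkw
qkdqe
sdua
lgxb
cvbjg
pcoz
pwsuv
baoor
kpmp
elqsx
ivhxt

Derivation:
Hunk 1: at line 4 remove [ycv,jqjpg,qjzb] add [wgl,nvewk,uiod] -> 11 lines: tvxs qwed qoqj olrmj thw wgl nvewk uiod zcgp elqsx ivhxt
Hunk 2: at line 5 remove [nvewk,uiod] add [nfob,sbssm] -> 11 lines: tvxs qwed qoqj olrmj thw wgl nfob sbssm zcgp elqsx ivhxt
Hunk 3: at line 1 remove [qwed,qoqj,olrmj] add [pkw,qkdqe] -> 10 lines: tvxs pkw qkdqe thw wgl nfob sbssm zcgp elqsx ivhxt
Hunk 4: at line 5 remove [sbssm] add [pcoz,wdrd,xeiok] -> 12 lines: tvxs pkw qkdqe thw wgl nfob pcoz wdrd xeiok zcgp elqsx ivhxt
Hunk 5: at line 4 remove [wgl,nfob] add [cvbjg] -> 11 lines: tvxs pkw qkdqe thw cvbjg pcoz wdrd xeiok zcgp elqsx ivhxt
Hunk 6: at line 5 remove [wdrd,xeiok,zcgp] add [pwsuv,baoor,kpmp] -> 11 lines: tvxs pkw qkdqe thw cvbjg pcoz pwsuv baoor kpmp elqsx ivhxt
Hunk 7: at line 2 remove [thw] add [sdua,lgxb] -> 12 lines: tvxs pkw qkdqe sdua lgxb cvbjg pcoz pwsuv baoor kpmp elqsx ivhxt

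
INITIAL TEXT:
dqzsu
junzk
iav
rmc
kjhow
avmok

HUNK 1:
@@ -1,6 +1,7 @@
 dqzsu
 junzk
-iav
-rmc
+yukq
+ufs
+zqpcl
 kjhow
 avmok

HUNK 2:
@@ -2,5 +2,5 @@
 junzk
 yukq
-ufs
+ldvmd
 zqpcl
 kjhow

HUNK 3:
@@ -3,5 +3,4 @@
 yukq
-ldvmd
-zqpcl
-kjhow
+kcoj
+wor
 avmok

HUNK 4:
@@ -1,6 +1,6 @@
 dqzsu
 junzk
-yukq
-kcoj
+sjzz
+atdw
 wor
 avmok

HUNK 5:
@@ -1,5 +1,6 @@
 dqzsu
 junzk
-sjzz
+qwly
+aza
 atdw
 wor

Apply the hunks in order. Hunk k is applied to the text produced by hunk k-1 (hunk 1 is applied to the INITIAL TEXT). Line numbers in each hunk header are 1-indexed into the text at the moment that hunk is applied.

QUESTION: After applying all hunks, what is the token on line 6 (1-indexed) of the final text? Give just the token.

Hunk 1: at line 1 remove [iav,rmc] add [yukq,ufs,zqpcl] -> 7 lines: dqzsu junzk yukq ufs zqpcl kjhow avmok
Hunk 2: at line 2 remove [ufs] add [ldvmd] -> 7 lines: dqzsu junzk yukq ldvmd zqpcl kjhow avmok
Hunk 3: at line 3 remove [ldvmd,zqpcl,kjhow] add [kcoj,wor] -> 6 lines: dqzsu junzk yukq kcoj wor avmok
Hunk 4: at line 1 remove [yukq,kcoj] add [sjzz,atdw] -> 6 lines: dqzsu junzk sjzz atdw wor avmok
Hunk 5: at line 1 remove [sjzz] add [qwly,aza] -> 7 lines: dqzsu junzk qwly aza atdw wor avmok
Final line 6: wor

Answer: wor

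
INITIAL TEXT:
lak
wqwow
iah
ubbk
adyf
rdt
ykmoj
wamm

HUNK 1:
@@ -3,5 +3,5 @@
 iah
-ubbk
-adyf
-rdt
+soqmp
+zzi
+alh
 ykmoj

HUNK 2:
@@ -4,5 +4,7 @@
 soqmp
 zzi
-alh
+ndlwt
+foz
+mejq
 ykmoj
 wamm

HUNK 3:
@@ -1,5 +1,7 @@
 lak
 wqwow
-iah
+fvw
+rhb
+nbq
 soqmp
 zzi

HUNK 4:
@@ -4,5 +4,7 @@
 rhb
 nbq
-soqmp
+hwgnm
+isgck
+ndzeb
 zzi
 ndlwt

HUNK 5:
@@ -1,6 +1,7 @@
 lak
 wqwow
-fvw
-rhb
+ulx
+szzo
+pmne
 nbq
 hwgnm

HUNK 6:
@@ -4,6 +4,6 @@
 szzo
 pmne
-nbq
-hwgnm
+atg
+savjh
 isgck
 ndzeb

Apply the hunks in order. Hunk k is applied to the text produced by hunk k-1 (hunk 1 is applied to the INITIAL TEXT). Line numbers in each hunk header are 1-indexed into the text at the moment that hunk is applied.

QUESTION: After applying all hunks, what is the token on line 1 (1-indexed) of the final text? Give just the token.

Answer: lak

Derivation:
Hunk 1: at line 3 remove [ubbk,adyf,rdt] add [soqmp,zzi,alh] -> 8 lines: lak wqwow iah soqmp zzi alh ykmoj wamm
Hunk 2: at line 4 remove [alh] add [ndlwt,foz,mejq] -> 10 lines: lak wqwow iah soqmp zzi ndlwt foz mejq ykmoj wamm
Hunk 3: at line 1 remove [iah] add [fvw,rhb,nbq] -> 12 lines: lak wqwow fvw rhb nbq soqmp zzi ndlwt foz mejq ykmoj wamm
Hunk 4: at line 4 remove [soqmp] add [hwgnm,isgck,ndzeb] -> 14 lines: lak wqwow fvw rhb nbq hwgnm isgck ndzeb zzi ndlwt foz mejq ykmoj wamm
Hunk 5: at line 1 remove [fvw,rhb] add [ulx,szzo,pmne] -> 15 lines: lak wqwow ulx szzo pmne nbq hwgnm isgck ndzeb zzi ndlwt foz mejq ykmoj wamm
Hunk 6: at line 4 remove [nbq,hwgnm] add [atg,savjh] -> 15 lines: lak wqwow ulx szzo pmne atg savjh isgck ndzeb zzi ndlwt foz mejq ykmoj wamm
Final line 1: lak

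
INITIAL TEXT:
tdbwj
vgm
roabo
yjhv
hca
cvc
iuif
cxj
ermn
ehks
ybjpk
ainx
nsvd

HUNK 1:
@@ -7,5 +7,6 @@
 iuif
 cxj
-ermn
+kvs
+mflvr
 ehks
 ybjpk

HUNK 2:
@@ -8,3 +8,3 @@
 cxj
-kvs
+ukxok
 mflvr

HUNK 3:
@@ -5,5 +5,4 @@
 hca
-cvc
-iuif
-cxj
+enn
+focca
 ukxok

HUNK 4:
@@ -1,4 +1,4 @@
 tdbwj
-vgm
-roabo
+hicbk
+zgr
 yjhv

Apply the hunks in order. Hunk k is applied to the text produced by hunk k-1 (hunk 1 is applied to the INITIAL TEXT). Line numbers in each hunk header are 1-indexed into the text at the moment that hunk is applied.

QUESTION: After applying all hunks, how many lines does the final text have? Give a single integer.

Hunk 1: at line 7 remove [ermn] add [kvs,mflvr] -> 14 lines: tdbwj vgm roabo yjhv hca cvc iuif cxj kvs mflvr ehks ybjpk ainx nsvd
Hunk 2: at line 8 remove [kvs] add [ukxok] -> 14 lines: tdbwj vgm roabo yjhv hca cvc iuif cxj ukxok mflvr ehks ybjpk ainx nsvd
Hunk 3: at line 5 remove [cvc,iuif,cxj] add [enn,focca] -> 13 lines: tdbwj vgm roabo yjhv hca enn focca ukxok mflvr ehks ybjpk ainx nsvd
Hunk 4: at line 1 remove [vgm,roabo] add [hicbk,zgr] -> 13 lines: tdbwj hicbk zgr yjhv hca enn focca ukxok mflvr ehks ybjpk ainx nsvd
Final line count: 13

Answer: 13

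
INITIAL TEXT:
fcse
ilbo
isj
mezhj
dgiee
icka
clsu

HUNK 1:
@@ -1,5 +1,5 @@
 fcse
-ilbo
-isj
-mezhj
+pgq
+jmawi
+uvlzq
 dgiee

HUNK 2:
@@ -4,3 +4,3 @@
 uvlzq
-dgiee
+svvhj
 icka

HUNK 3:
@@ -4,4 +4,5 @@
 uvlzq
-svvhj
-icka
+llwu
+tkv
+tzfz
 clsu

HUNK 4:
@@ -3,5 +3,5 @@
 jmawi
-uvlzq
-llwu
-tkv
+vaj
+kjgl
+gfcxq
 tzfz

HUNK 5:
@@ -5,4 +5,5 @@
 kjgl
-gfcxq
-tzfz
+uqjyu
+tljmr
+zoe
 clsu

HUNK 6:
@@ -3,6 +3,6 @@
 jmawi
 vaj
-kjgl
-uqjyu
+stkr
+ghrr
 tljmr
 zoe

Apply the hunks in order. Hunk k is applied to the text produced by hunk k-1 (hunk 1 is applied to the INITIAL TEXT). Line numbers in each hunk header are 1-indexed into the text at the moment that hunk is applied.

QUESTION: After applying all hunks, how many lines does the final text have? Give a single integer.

Answer: 9

Derivation:
Hunk 1: at line 1 remove [ilbo,isj,mezhj] add [pgq,jmawi,uvlzq] -> 7 lines: fcse pgq jmawi uvlzq dgiee icka clsu
Hunk 2: at line 4 remove [dgiee] add [svvhj] -> 7 lines: fcse pgq jmawi uvlzq svvhj icka clsu
Hunk 3: at line 4 remove [svvhj,icka] add [llwu,tkv,tzfz] -> 8 lines: fcse pgq jmawi uvlzq llwu tkv tzfz clsu
Hunk 4: at line 3 remove [uvlzq,llwu,tkv] add [vaj,kjgl,gfcxq] -> 8 lines: fcse pgq jmawi vaj kjgl gfcxq tzfz clsu
Hunk 5: at line 5 remove [gfcxq,tzfz] add [uqjyu,tljmr,zoe] -> 9 lines: fcse pgq jmawi vaj kjgl uqjyu tljmr zoe clsu
Hunk 6: at line 3 remove [kjgl,uqjyu] add [stkr,ghrr] -> 9 lines: fcse pgq jmawi vaj stkr ghrr tljmr zoe clsu
Final line count: 9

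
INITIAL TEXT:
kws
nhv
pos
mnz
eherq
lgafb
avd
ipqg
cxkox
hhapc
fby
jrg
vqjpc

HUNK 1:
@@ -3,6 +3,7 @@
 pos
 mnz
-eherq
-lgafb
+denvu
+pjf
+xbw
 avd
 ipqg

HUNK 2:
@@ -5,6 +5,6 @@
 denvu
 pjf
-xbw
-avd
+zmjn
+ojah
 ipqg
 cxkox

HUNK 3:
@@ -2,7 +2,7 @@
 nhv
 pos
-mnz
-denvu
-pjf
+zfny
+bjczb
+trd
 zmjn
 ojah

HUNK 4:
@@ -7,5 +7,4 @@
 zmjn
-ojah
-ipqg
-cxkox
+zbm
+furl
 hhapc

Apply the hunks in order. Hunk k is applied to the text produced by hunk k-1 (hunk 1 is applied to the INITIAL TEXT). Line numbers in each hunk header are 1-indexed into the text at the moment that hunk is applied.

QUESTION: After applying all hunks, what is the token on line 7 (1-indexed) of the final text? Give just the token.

Hunk 1: at line 3 remove [eherq,lgafb] add [denvu,pjf,xbw] -> 14 lines: kws nhv pos mnz denvu pjf xbw avd ipqg cxkox hhapc fby jrg vqjpc
Hunk 2: at line 5 remove [xbw,avd] add [zmjn,ojah] -> 14 lines: kws nhv pos mnz denvu pjf zmjn ojah ipqg cxkox hhapc fby jrg vqjpc
Hunk 3: at line 2 remove [mnz,denvu,pjf] add [zfny,bjczb,trd] -> 14 lines: kws nhv pos zfny bjczb trd zmjn ojah ipqg cxkox hhapc fby jrg vqjpc
Hunk 4: at line 7 remove [ojah,ipqg,cxkox] add [zbm,furl] -> 13 lines: kws nhv pos zfny bjczb trd zmjn zbm furl hhapc fby jrg vqjpc
Final line 7: zmjn

Answer: zmjn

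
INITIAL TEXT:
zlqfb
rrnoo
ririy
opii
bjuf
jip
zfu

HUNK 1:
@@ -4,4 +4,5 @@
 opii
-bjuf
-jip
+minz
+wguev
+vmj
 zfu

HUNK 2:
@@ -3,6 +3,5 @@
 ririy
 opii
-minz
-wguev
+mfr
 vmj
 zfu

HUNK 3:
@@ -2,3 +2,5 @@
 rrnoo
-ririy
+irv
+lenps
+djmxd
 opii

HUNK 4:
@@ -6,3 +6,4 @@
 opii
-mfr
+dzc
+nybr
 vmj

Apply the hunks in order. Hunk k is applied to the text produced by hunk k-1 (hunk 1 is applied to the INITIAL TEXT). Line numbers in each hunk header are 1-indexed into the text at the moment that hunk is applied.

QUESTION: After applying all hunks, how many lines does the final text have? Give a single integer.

Answer: 10

Derivation:
Hunk 1: at line 4 remove [bjuf,jip] add [minz,wguev,vmj] -> 8 lines: zlqfb rrnoo ririy opii minz wguev vmj zfu
Hunk 2: at line 3 remove [minz,wguev] add [mfr] -> 7 lines: zlqfb rrnoo ririy opii mfr vmj zfu
Hunk 3: at line 2 remove [ririy] add [irv,lenps,djmxd] -> 9 lines: zlqfb rrnoo irv lenps djmxd opii mfr vmj zfu
Hunk 4: at line 6 remove [mfr] add [dzc,nybr] -> 10 lines: zlqfb rrnoo irv lenps djmxd opii dzc nybr vmj zfu
Final line count: 10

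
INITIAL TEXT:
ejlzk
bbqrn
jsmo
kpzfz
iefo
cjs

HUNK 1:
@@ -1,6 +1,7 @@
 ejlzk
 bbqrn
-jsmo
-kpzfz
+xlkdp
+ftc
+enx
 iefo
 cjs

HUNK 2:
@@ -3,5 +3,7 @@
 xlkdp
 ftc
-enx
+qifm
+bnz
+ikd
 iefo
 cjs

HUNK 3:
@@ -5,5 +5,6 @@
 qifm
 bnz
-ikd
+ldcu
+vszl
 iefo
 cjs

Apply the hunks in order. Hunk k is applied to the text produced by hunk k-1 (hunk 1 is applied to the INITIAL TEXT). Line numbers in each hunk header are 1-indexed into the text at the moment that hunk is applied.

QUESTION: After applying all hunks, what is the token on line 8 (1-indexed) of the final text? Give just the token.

Answer: vszl

Derivation:
Hunk 1: at line 1 remove [jsmo,kpzfz] add [xlkdp,ftc,enx] -> 7 lines: ejlzk bbqrn xlkdp ftc enx iefo cjs
Hunk 2: at line 3 remove [enx] add [qifm,bnz,ikd] -> 9 lines: ejlzk bbqrn xlkdp ftc qifm bnz ikd iefo cjs
Hunk 3: at line 5 remove [ikd] add [ldcu,vszl] -> 10 lines: ejlzk bbqrn xlkdp ftc qifm bnz ldcu vszl iefo cjs
Final line 8: vszl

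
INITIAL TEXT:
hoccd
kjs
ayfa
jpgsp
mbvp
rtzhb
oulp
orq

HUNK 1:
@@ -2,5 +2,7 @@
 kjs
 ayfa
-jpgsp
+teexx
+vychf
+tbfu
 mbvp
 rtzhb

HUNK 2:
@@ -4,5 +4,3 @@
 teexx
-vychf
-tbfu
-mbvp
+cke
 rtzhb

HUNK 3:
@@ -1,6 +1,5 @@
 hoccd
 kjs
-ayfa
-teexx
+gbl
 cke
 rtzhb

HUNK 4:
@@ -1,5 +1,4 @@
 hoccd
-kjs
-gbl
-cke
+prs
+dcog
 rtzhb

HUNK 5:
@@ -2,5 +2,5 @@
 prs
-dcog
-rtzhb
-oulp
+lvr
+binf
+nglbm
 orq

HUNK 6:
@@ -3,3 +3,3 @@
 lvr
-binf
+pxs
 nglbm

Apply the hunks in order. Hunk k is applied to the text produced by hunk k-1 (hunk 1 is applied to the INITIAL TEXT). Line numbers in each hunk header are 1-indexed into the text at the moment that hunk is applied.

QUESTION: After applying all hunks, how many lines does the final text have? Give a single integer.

Answer: 6

Derivation:
Hunk 1: at line 2 remove [jpgsp] add [teexx,vychf,tbfu] -> 10 lines: hoccd kjs ayfa teexx vychf tbfu mbvp rtzhb oulp orq
Hunk 2: at line 4 remove [vychf,tbfu,mbvp] add [cke] -> 8 lines: hoccd kjs ayfa teexx cke rtzhb oulp orq
Hunk 3: at line 1 remove [ayfa,teexx] add [gbl] -> 7 lines: hoccd kjs gbl cke rtzhb oulp orq
Hunk 4: at line 1 remove [kjs,gbl,cke] add [prs,dcog] -> 6 lines: hoccd prs dcog rtzhb oulp orq
Hunk 5: at line 2 remove [dcog,rtzhb,oulp] add [lvr,binf,nglbm] -> 6 lines: hoccd prs lvr binf nglbm orq
Hunk 6: at line 3 remove [binf] add [pxs] -> 6 lines: hoccd prs lvr pxs nglbm orq
Final line count: 6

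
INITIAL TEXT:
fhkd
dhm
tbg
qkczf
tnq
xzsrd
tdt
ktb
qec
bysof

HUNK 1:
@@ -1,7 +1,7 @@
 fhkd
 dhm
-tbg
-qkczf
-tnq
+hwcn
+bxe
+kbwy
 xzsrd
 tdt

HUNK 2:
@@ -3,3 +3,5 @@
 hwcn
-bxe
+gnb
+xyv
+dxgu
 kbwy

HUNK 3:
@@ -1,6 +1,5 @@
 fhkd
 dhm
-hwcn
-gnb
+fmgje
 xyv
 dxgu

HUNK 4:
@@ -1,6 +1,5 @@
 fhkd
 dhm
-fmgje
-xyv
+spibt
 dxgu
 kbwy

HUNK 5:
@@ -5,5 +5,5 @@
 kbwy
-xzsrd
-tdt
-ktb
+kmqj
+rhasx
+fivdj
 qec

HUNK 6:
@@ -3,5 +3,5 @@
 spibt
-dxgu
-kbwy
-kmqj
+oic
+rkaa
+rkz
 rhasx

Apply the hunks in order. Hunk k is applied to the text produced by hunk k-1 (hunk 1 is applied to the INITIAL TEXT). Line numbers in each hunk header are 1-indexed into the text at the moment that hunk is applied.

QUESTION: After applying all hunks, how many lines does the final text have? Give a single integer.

Hunk 1: at line 1 remove [tbg,qkczf,tnq] add [hwcn,bxe,kbwy] -> 10 lines: fhkd dhm hwcn bxe kbwy xzsrd tdt ktb qec bysof
Hunk 2: at line 3 remove [bxe] add [gnb,xyv,dxgu] -> 12 lines: fhkd dhm hwcn gnb xyv dxgu kbwy xzsrd tdt ktb qec bysof
Hunk 3: at line 1 remove [hwcn,gnb] add [fmgje] -> 11 lines: fhkd dhm fmgje xyv dxgu kbwy xzsrd tdt ktb qec bysof
Hunk 4: at line 1 remove [fmgje,xyv] add [spibt] -> 10 lines: fhkd dhm spibt dxgu kbwy xzsrd tdt ktb qec bysof
Hunk 5: at line 5 remove [xzsrd,tdt,ktb] add [kmqj,rhasx,fivdj] -> 10 lines: fhkd dhm spibt dxgu kbwy kmqj rhasx fivdj qec bysof
Hunk 6: at line 3 remove [dxgu,kbwy,kmqj] add [oic,rkaa,rkz] -> 10 lines: fhkd dhm spibt oic rkaa rkz rhasx fivdj qec bysof
Final line count: 10

Answer: 10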